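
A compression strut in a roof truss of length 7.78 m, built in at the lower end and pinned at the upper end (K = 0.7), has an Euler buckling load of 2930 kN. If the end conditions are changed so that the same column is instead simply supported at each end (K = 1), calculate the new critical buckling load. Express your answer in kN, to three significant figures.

P_cr ∝ 1/K², so P_cr,new = P_cr,old × (K_old/K_new)² = 2930 × (0.7/1)²
= 2930 × 0.4900 = 1440 kN

P_cr ≈ 1440 kN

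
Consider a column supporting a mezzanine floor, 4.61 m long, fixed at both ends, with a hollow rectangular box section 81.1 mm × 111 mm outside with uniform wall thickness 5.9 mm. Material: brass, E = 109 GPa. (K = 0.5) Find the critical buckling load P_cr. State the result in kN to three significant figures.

Inner dimensions: h_i = 111 − 2×5.9 = 99.20 mm, b_i = 81.1 − 2×5.9 = 69.30 mm
Weak-axis I_min = (h_o·b_o³ − h_i·b_i³)/12 with b_o = 81.1, b_i = 69.30 mm (shorter outer/inner sides).
I_min = (111×81.1³ − 99.20×69.30³)/12 = 2.183×10^6 mm⁴
I = 2.183×10^6 mm⁴ = 2.183×10^-6 m⁴
Effective length L_e = K·L = 0.5 × 4.61 = 2.305 m
P_cr = π²EI / L_e² = π² × 109×10⁹ × 2.183×10^-6 / 2.305² = 4.420×10^5 N

P_cr ≈ 442 kN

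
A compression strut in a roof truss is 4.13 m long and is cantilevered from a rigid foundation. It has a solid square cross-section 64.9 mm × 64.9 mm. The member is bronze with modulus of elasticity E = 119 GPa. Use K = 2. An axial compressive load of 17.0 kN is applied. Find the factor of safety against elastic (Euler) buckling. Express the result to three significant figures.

I = a⁴/12 = 64.9⁴/12 = 1.478×10^6 mm⁴
I = 1.478×10^6 mm⁴ = 1.478×10^-6 m⁴
Effective length L_e = K·L = 2 × 4.13 = 8.260 m
P_cr = π²EI / L_e² = π² × 119×10⁹ × 1.478×10^-6 / 8.260² = 2.545×10^4 N
Factor of safety n = P_cr / P = 25.450 / 17.0 = 1.50

n ≈ 1.50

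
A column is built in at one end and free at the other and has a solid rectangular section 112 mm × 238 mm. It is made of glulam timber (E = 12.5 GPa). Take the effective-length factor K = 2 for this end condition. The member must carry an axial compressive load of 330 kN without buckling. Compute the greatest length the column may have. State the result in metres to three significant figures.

L_max ≈ 1.61 m

Buckling occurs about the weak axis: I_min = h·b³/12 with b = 112 mm (the shorter side).
I_min = 238×112³/12 = 2.786×10^7 mm⁴
I = 2.786×10^-5 m⁴
At the buckling limit P_cr = P = 3.300×10^5 N
From P_cr = π²EI/(K·L)²:  L = (1/K)·√(π²EI/P_cr) = (1/2)·√(π²×1.25×10^10×2.786×10^-5/3.300×10^5)
L = 1.61 m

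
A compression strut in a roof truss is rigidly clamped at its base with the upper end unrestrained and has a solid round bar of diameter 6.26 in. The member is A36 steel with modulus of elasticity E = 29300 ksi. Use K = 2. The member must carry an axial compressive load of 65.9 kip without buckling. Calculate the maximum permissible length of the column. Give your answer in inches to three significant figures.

I = πd⁴/64 = π×6.26⁴/64 = 75.38 in⁴
At the buckling limit P_cr = P = 6.590×10^4 lb
From P_cr = π²EI/(K·L)²:  L = (1/K)·√(π²EI/P_cr) = (1/2)·√(π²×2.93×10^7×75.38/6.590×10^4)
L = 288 in

L_max ≈ 288 in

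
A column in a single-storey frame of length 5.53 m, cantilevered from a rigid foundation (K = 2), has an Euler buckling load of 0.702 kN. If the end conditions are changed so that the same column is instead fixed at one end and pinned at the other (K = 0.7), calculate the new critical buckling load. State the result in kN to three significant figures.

P_cr ≈ 5.73 kN

P_cr ∝ 1/K², so P_cr,new = P_cr,old × (K_old/K_new)² = 0.702 × (2/0.7)²
= 0.702 × 8.163 = 5.73 kN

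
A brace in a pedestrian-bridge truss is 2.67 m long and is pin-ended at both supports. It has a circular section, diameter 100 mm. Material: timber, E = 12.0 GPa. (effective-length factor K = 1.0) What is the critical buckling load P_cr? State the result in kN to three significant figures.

I = πd⁴/64 = π×100⁴/64 = 4.909×10^6 mm⁴
I = 4.909×10^6 mm⁴ = 4.909×10^-6 m⁴
Effective length L_e = K·L = 1 × 2.67 = 2.670 m
P_cr = π²EI / L_e² = π² × 12.0×10⁹ × 4.909×10^-6 / 2.670² = 8.155×10^4 N

P_cr ≈ 81.6 kN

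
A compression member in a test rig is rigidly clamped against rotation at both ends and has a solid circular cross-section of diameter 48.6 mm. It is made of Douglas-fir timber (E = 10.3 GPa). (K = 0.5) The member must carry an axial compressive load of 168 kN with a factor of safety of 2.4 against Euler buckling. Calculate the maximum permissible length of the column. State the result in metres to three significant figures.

I = πd⁴/64 = π×48.6⁴/64 = 2.739×10^5 mm⁴
I = 2.739×10^-7 m⁴
Required critical load P_cr = n·P = 2.4 × 168 = 403.2 kN = 4.032×10^5 N
From P_cr = π²EI/(K·L)²:  L = (1/K)·√(π²EI/P_cr) = (1/0.5)·√(π²×1.03×10^10×2.739×10^-7/4.032×10^5)
L = 0.526 m

L_max ≈ 0.526 m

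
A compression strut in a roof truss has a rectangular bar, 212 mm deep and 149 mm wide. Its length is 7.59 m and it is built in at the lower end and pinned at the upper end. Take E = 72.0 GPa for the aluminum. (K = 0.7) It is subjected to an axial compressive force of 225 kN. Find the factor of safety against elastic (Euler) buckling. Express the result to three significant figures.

n ≈ 6.54

Buckling occurs about the weak axis: I_min = h·b³/12 with b = 149 mm (the shorter side).
I_min = 212×149³/12 = 5.844×10^7 mm⁴
I = 5.844×10^7 mm⁴ = 5.844×10^-5 m⁴
Effective length L_e = K·L = 0.7 × 7.59 = 5.313 m
P_cr = π²EI / L_e² = π² × 72.0×10⁹ × 5.844×10^-5 / 5.313² = 1.471×10^6 N
Factor of safety n = P_cr / P = 1471.2 / 225 = 6.54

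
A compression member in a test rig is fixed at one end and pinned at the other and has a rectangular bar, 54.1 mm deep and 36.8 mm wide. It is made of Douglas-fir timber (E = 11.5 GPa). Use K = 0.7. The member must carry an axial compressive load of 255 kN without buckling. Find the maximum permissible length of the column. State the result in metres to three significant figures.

Buckling occurs about the weak axis: I_min = h·b³/12 with b = 36.8 mm (the shorter side).
I_min = 54.1×36.8³/12 = 2.247×10^5 mm⁴
I = 2.247×10^-7 m⁴
At the buckling limit P_cr = P = 2.550×10^5 N
From P_cr = π²EI/(K·L)²:  L = (1/K)·√(π²EI/P_cr) = (1/0.7)·√(π²×1.15×10^10×2.247×10^-7/2.550×10^5)
L = 0.452 m

L_max ≈ 0.452 m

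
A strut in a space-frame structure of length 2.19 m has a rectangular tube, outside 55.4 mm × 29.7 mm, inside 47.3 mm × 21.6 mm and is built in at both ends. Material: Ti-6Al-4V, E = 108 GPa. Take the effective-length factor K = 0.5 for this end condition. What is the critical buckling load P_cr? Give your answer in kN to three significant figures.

P_cr ≈ 72.2 kN

Weak-axis I_min = (h_o·b_o³ − h_i·b_i³)/12 with b_o = 29.7, b_i = 21.60 mm (shorter outer/inner sides).
I_min = (55.4×29.7³ − 47.30×21.60³)/12 = 8.122×10^4 mm⁴
I = 8.122×10^4 mm⁴ = 8.122×10^-8 m⁴
Effective length L_e = K·L = 0.5 × 2.19 = 1.095 m
P_cr = π²EI / L_e² = π² × 108×10⁹ × 8.122×10^-8 / 1.095² = 7.221×10^4 N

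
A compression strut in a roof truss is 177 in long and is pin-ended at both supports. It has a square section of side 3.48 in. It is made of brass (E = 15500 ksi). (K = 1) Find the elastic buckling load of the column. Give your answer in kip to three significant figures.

I = a⁴/12 = 3.48⁴/12 = 12.22 in⁴
Effective length L_e = K·L = 1 × 177 = 177.0 in
P_cr = π²EI / L_e² = π² × 15500×10³ × 12.22 / 177.0² = 5.968×10^4 lb

P_cr ≈ 59.7 kip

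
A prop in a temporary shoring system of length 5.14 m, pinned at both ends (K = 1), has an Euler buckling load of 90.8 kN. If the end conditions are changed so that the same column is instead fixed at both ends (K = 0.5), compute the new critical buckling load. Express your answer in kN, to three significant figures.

P_cr ≈ 363 kN

P_cr ∝ 1/K², so P_cr,new = P_cr,old × (K_old/K_new)² = 90.8 × (1/0.5)²
= 90.8 × 4.000 = 363 kN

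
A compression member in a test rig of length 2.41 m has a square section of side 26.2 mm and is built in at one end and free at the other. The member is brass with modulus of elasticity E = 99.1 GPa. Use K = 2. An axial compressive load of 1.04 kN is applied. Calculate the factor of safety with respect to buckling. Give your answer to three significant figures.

I = a⁴/12 = 26.2⁴/12 = 3.927×10^4 mm⁴
I = 3.927×10^4 mm⁴ = 3.927×10^-8 m⁴
Effective length L_e = K·L = 2 × 2.41 = 4.820 m
P_cr = π²EI / L_e² = π² × 99.1×10⁹ × 3.927×10^-8 / 4.820² = 1.653×10^3 N
Factor of safety n = P_cr / P = 1.6531 / 1.04 = 1.59

n ≈ 1.59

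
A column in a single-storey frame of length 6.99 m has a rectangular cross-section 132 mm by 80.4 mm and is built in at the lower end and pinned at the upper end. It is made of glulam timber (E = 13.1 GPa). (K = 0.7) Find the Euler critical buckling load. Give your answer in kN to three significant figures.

Buckling occurs about the weak axis: I_min = h·b³/12 with b = 80.4 mm (the shorter side).
I_min = 132×80.4³/12 = 5.717×10^6 mm⁴
I = 5.717×10^6 mm⁴ = 5.717×10^-6 m⁴
Effective length L_e = K·L = 0.7 × 6.99 = 4.893 m
P_cr = π²EI / L_e² = π² × 13.1×10⁹ × 5.717×10^-6 / 4.893² = 3.087×10^4 N

P_cr ≈ 30.9 kN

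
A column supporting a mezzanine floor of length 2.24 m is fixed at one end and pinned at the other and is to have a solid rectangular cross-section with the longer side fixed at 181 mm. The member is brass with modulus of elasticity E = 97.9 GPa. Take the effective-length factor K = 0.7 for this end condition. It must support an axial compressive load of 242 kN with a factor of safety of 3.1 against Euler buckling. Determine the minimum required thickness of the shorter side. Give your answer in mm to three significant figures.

b ≈ 50.2 mm

Required P_cr = n·P = 3.1 × 242 = 750.2 kN
L_e = K·L = 0.7 × 2.24 = 1.568 m
Required I = P_cr·L_e²/(π²E) = 7.502×10^5 × 1.568² / (π² × 9.79×10^10) = 1.909×10^-6 m⁴
I_req = 1.909×10^6 mm⁴
Rectangle, weak axis: I_min = h·b³/12 with h = 181 mm fixed  ⇒  b = (12I/h)^(1/3) = 50.2 mm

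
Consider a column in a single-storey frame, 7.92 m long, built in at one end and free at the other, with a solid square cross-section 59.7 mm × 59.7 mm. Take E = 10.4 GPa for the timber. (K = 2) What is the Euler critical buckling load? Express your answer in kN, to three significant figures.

P_cr ≈ 0.433 kN

I = a⁴/12 = 59.7⁴/12 = 1.059×10^6 mm⁴
I = 1.059×10^6 mm⁴ = 1.059×10^-6 m⁴
Effective length L_e = K·L = 2 × 7.92 = 15.84 m
P_cr = π²EI / L_e² = π² × 10.4×10⁹ × 1.059×10^-6 / 15.84² = 433.1 N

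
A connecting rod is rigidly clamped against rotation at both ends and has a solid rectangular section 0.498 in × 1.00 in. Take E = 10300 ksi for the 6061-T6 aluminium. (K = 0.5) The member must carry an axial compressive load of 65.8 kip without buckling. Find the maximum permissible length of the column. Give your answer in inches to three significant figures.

Buckling occurs about the weak axis: I_min = h·b³/12 with b = 0.498 in (the shorter side).
I_min = 1.00×0.498³/12 = 1.029×10^-2 in⁴
At the buckling limit P_cr = P = 6.580×10^4 lb
From P_cr = π²EI/(K·L)²:  L = (1/K)·√(π²EI/P_cr) = (1/0.5)·√(π²×1.03×10^7×1.029×10^-2/6.580×10^4)
L = 7.98 in

L_max ≈ 7.98 in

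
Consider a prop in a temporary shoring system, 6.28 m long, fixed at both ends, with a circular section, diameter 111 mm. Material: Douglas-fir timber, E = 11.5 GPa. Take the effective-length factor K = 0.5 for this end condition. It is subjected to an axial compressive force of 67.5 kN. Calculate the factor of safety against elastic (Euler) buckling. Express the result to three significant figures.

I = πd⁴/64 = π×111⁴/64 = 7.452×10^6 mm⁴
I = 7.452×10^6 mm⁴ = 7.452×10^-6 m⁴
Effective length L_e = K·L = 0.5 × 6.28 = 3.140 m
P_cr = π²EI / L_e² = π² × 11.5×10⁹ × 7.452×10^-6 / 3.140² = 8.578×10^4 N
Factor of safety n = P_cr / P = 85.783 / 67.5 = 1.27

n ≈ 1.27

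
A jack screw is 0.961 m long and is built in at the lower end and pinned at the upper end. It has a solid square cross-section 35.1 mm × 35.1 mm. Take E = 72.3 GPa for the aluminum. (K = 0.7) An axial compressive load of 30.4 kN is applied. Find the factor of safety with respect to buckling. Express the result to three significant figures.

I = a⁴/12 = 35.1⁴/12 = 1.265×10^5 mm⁴
I = 1.265×10^5 mm⁴ = 1.265×10^-7 m⁴
Effective length L_e = K·L = 0.7 × 0.961 = 0.6727 m
P_cr = π²EI / L_e² = π² × 72.3×10⁹ × 1.265×10^-7 / 0.6727² = 1.995×10^5 N
Factor of safety n = P_cr / P = 199.45 / 30.4 = 6.56

n ≈ 6.56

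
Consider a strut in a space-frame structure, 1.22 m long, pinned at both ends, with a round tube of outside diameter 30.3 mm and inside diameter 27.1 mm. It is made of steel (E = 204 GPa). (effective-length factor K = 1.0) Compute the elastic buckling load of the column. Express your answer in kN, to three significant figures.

d_o = 30.3 mm, d_i = 27.1 mm
I = π(d_o⁴ − d_i⁴)/64 = π(30.3⁴ − 27.10⁴)/64 = 1.490×10^4 mm⁴
I = 1.490×10^4 mm⁴ = 1.490×10^-8 m⁴
Effective length L_e = K·L = 1 × 1.22 = 1.220 m
P_cr = π²EI / L_e² = π² × 204×10⁹ × 1.490×10^-8 / 1.220² = 2.016×10^4 N

P_cr ≈ 20.2 kN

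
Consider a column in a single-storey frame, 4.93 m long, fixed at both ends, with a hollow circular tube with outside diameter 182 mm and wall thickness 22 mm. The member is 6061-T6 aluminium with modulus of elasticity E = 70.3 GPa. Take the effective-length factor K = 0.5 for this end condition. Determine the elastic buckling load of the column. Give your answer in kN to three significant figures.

P_cr ≈ 4120 kN

Inner diameter d_i = 182 − 2×22 = 138.0 mm
I = π(d_o⁴ − d_i⁴)/64 = π(182⁴ − 138.0⁴)/64 = 3.606×10^7 mm⁴
I = 3.606×10^7 mm⁴ = 3.606×10^-5 m⁴
Effective length L_e = K·L = 0.5 × 4.93 = 2.465 m
P_cr = π²EI / L_e² = π² × 70.3×10⁹ × 3.606×10^-5 / 2.465² = 4.117×10^6 N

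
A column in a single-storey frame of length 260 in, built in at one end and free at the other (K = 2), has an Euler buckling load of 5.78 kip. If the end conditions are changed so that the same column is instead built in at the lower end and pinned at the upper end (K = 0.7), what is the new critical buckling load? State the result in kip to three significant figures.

P_cr ∝ 1/K², so P_cr,new = P_cr,old × (K_old/K_new)² = 5.78 × (2/0.7)²
= 5.78 × 8.163 = 47.2 kip

P_cr ≈ 47.2 kip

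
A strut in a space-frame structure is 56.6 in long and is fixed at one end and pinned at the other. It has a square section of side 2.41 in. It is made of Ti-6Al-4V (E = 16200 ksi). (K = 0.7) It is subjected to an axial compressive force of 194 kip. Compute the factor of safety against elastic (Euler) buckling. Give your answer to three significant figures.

n ≈ 1.48

I = a⁴/12 = 2.41⁴/12 = 2.811 in⁴
Effective length L_e = K·L = 0.7 × 56.6 = 39.62 in
P_cr = π²EI / L_e² = π² × 16200×10³ × 2.811 / 39.62² = 2.863×10^5 lb
Factor of safety n = P_cr / P = 286.33 / 194 = 1.48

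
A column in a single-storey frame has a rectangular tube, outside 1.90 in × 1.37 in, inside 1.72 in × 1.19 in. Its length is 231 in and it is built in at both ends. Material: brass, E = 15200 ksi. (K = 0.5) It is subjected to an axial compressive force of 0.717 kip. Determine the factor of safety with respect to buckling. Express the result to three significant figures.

Weak-axis I_min = (h_o·b_o³ − h_i·b_i³)/12 with b_o = 1.37, b_i = 1.190 in (shorter outer/inner sides).
I_min = (1.90×1.37³ − 1.720×1.190³)/12 = 0.1656 in⁴
Effective length L_e = K·L = 0.5 × 231 = 115.5 in
P_cr = π²EI / L_e² = π² × 15200×10³ × 0.1656 / 115.5² = 1.862×10^3 lb
Factor of safety n = P_cr / P = 1.8622 / 0.717 = 2.60

n ≈ 2.60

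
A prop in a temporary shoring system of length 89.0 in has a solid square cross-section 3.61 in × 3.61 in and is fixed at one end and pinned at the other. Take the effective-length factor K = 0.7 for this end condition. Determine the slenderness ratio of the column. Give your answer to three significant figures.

λ ≈ 59.8

I = a⁴/12 = 3.61⁴/12 = 14.15 in⁴
A = 13.03 in²;  r_min = √(I/A) = √(14.15/13.03) = 1.042 in
L_e = K·L = 0.7 × 89.0 = 62.30 in
λ = L_e / r_min = 62.300 / 1.042 = 59.8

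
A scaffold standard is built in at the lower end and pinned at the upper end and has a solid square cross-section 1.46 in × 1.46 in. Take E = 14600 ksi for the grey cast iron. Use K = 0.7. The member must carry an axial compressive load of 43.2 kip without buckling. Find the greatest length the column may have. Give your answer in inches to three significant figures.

I = a⁴/12 = 1.46⁴/12 = 0.3786 in⁴
At the buckling limit P_cr = P = 4.320×10^4 lb
From P_cr = π²EI/(K·L)²:  L = (1/K)·√(π²EI/P_cr) = (1/0.7)·√(π²×1.46×10^7×0.3786/4.320×10^4)
L = 50.8 in

L_max ≈ 50.8 in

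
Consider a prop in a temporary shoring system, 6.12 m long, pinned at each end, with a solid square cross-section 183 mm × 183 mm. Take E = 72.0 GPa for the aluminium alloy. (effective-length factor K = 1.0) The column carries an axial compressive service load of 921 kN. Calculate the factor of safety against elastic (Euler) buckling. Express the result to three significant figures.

I = a⁴/12 = 183⁴/12 = 9.346×10^7 mm⁴
I = 9.346×10^7 mm⁴ = 9.346×10^-5 m⁴
Effective length L_e = K·L = 1 × 6.12 = 6.120 m
P_cr = π²EI / L_e² = π² × 72.0×10⁹ × 9.346×10^-5 / 6.120² = 1.773×10^6 N
Factor of safety n = P_cr / P = 1773.2 / 921 = 1.93

n ≈ 1.93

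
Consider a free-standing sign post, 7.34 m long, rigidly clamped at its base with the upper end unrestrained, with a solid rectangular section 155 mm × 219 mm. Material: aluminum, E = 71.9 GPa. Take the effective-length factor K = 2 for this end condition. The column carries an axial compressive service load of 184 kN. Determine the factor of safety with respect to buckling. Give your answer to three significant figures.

Buckling occurs about the weak axis: I_min = h·b³/12 with b = 155 mm (the shorter side).
I_min = 219×155³/12 = 6.796×10^7 mm⁴
I = 6.796×10^7 mm⁴ = 6.796×10^-5 m⁴
Effective length L_e = K·L = 2 × 7.34 = 14.68 m
P_cr = π²EI / L_e² = π² × 71.9×10⁹ × 6.796×10^-5 / 14.68² = 2.238×10^5 N
Factor of safety n = P_cr / P = 223.79 / 184 = 1.22

n ≈ 1.22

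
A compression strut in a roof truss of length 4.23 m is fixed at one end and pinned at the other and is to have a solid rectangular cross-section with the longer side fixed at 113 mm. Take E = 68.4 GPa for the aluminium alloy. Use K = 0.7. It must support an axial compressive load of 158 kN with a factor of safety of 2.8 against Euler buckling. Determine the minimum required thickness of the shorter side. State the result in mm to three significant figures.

b ≈ 84.8 mm

Required P_cr = n·P = 2.8 × 158 = 442.4 kN
L_e = K·L = 0.7 × 4.23 = 2.961 m
Required I = P_cr·L_e²/(π²E) = 4.424×10^5 × 2.961² / (π² × 6.84×10^10) = 5.746×10^-6 m⁴
I_req = 5.746×10^6 mm⁴
Rectangle, weak axis: I_min = h·b³/12 with h = 113 mm fixed  ⇒  b = (12I/h)^(1/3) = 84.8 mm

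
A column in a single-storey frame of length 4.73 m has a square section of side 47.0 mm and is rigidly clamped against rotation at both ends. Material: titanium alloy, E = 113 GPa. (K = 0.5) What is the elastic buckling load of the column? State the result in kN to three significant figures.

I = a⁴/12 = 47.0⁴/12 = 4.066×10^5 mm⁴
I = 4.066×10^5 mm⁴ = 4.066×10^-7 m⁴
Effective length L_e = K·L = 0.5 × 4.73 = 2.365 m
P_cr = π²EI / L_e² = π² × 113×10⁹ × 4.066×10^-7 / 2.365² = 8.108×10^4 N

P_cr ≈ 81.1 kN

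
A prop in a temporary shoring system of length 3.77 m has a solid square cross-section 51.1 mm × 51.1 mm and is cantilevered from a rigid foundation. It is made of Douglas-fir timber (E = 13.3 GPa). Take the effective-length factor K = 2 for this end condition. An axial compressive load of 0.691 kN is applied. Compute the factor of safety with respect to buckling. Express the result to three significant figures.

I = a⁴/12 = 51.1⁴/12 = 5.682×10^5 mm⁴
I = 5.682×10^5 mm⁴ = 5.682×10^-7 m⁴
Effective length L_e = K·L = 2 × 3.77 = 7.540 m
P_cr = π²EI / L_e² = π² × 13.3×10⁹ × 5.682×10^-7 / 7.540² = 1.312×10^3 N
Factor of safety n = P_cr / P = 1.3119 / 0.691 = 1.90

n ≈ 1.90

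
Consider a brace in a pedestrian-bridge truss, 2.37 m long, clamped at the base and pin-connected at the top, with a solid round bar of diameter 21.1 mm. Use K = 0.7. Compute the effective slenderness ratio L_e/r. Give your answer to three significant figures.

For a solid circle r = d/4 = 21.1/4 = 5.275 mm
L_e = K·L = 0.7 × 2.37 m = 1.659 m = 1659.0 mm
λ = L_e / r_min = 1659.0 / 5.275 = 315

λ ≈ 315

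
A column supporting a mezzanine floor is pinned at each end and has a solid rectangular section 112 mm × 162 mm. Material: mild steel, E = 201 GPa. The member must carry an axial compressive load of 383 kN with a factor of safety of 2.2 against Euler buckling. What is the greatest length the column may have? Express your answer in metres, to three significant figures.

Buckling occurs about the weak axis: I_min = h·b³/12 with b = 112 mm (the shorter side).
I_min = 162×112³/12 = 1.897×10^7 mm⁴
I = 1.897×10^-5 m⁴
Required critical load P_cr = n·P = 2.2 × 383 = 842.6 kN = 8.426×10^5 N
From P_cr = π²EI/(K·L)²:  L = (1/K)·√(π²EI/P_cr) = (1/1)·√(π²×2.01×10^11×1.897×10^-5/8.426×10^5)
L = 6.68 m

L_max ≈ 6.68 m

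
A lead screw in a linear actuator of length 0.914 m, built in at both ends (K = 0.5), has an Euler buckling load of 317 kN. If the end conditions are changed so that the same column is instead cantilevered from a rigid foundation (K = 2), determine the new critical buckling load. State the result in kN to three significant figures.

P_cr ≈ 19.8 kN

P_cr ∝ 1/K², so P_cr,new = P_cr,old × (K_old/K_new)² = 317 × (0.5/2)²
= 317 × 0.06250 = 19.8 kN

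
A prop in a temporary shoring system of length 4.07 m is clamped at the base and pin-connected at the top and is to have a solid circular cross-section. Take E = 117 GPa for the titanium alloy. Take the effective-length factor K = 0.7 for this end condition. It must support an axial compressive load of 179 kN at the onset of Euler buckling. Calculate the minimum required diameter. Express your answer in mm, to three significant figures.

d ≈ 71.2 mm

L_e = K·L = 0.7 × 4.07 = 2.849 m
Required I = P_cr·L_e²/(π²E) = 1.790×10^5 × 2.849² / (π² × 1.17×10^11) = 1.258×10^-6 m⁴
I_req = 1.258×10^6 mm⁴
Solid circle: I = πd⁴/64  ⇒  d = (64I/π)^(1/4) = (64×1.258×10^6/π)^(1/4) = 71.2 mm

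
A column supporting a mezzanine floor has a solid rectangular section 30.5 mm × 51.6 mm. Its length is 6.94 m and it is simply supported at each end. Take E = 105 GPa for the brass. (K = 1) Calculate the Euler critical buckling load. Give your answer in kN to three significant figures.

Buckling occurs about the weak axis: I_min = h·b³/12 with b = 30.5 mm (the shorter side).
I_min = 51.6×30.5³/12 = 1.220×10^5 mm⁴
I = 1.220×10^5 mm⁴ = 1.220×10^-7 m⁴
Effective length L_e = K·L = 1 × 6.94 = 6.940 m
P_cr = π²EI / L_e² = π² × 105×10⁹ × 1.220×10^-7 / 6.940² = 2.625×10^3 N

P_cr ≈ 2.63 kN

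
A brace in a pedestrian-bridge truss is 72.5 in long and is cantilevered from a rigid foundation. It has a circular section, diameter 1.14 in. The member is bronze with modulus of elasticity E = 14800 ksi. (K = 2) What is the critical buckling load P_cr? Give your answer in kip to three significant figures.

P_cr ≈ 0.576 kip

I = πd⁴/64 = π×1.14⁴/64 = 8.291×10^-2 in⁴
Effective length L_e = K·L = 2 × 72.5 = 145.0 in
P_cr = π²EI / L_e² = π² × 14800×10³ × 8.291×10^-2 / 145.0² = 576.0 lb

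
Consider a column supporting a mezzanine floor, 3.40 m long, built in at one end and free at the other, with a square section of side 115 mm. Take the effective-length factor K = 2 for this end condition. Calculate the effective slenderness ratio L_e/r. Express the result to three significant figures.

I = a⁴/12 = 115⁴/12 = 1.458×10^7 mm⁴
A = 1.323×10^4 mm²;  r_min = √(I/A) = √(1.458×10^7/1.323×10^4) = 33.20 mm
L_e = K·L = 2 × 3.40 m = 6.800 m = 6800.0 mm
λ = L_e / r_min = 6800.0 / 33.20 = 205

λ ≈ 205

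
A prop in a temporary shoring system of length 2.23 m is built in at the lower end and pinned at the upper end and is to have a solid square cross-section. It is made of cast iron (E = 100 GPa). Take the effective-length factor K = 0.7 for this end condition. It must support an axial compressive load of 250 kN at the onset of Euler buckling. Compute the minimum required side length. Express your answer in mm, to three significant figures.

a ≈ 52.2 mm

L_e = K·L = 0.7 × 2.23 = 1.561 m
Required I = P_cr·L_e²/(π²E) = 2.500×10^5 × 1.561² / (π² × 1.00×10^11) = 6.172×10^-7 m⁴
I_req = 6.172×10^5 mm⁴
Solid square: I = a⁴/12  ⇒  a = (12I)^(1/4) = (12×6.172×10^5)^(1/4) = 52.2 mm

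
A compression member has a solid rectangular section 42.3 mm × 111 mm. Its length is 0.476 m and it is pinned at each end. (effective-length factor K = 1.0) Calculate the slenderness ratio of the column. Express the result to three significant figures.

λ ≈ 39.0

Buckling occurs about the weak axis: I_min = h·b³/12 with b = 42.3 mm (the shorter side).
I_min = 111×42.3³/12 = 7.001×10^5 mm⁴
A = 4.695×10^3 mm²;  r_min = √(I/A) = √(7.001×10^5/4.695×10^3) = 12.21 mm
L_e = K·L = 1 × 0.476 m = 0.4760 m = 476.00 mm
λ = L_e / r_min = 476.00 / 12.21 = 39.0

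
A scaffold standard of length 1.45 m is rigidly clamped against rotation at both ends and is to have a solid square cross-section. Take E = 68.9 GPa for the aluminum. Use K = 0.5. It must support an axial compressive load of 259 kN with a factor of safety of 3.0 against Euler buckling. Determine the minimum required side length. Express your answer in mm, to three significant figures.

Required P_cr = n·P = 3.0 × 259 = 777.0 kN
L_e = K·L = 0.5 × 1.45 = 0.7250 m
Required I = P_cr·L_e²/(π²E) = 7.770×10^5 × 0.7250² / (π² × 6.89×10^10) = 6.006×10^-7 m⁴
I_req = 6.006×10^5 mm⁴
Solid square: I = a⁴/12  ⇒  a = (12I)^(1/4) = (12×6.006×10^5)^(1/4) = 51.8 mm

a ≈ 51.8 mm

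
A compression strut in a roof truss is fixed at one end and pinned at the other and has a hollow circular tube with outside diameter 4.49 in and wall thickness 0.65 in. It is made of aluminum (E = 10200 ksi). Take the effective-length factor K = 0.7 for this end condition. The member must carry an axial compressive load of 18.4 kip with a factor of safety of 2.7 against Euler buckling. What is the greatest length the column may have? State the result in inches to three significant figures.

Inner diameter d_i = 4.49 − 2×0.65 = 3.190 in
I = π(d_o⁴ − d_i⁴)/64 = π(4.49⁴ − 3.190⁴)/64 = 14.87 in⁴
Required critical load P_cr = n·P = 2.7 × 18.4 = 49.68 kip = 4.968×10^4 lb
From P_cr = π²EI/(K·L)²:  L = (1/K)·√(π²EI/P_cr) = (1/0.7)·√(π²×1.02×10^7×14.87/4.968×10^4)
L = 248 in

L_max ≈ 248 in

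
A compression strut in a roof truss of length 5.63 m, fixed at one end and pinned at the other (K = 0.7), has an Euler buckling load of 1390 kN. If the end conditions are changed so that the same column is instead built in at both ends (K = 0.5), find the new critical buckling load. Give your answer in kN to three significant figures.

P_cr ∝ 1/K², so P_cr,new = P_cr,old × (K_old/K_new)² = 1390 × (0.7/0.5)²
= 1390 × 1.960 = 2720 kN

P_cr ≈ 2720 kN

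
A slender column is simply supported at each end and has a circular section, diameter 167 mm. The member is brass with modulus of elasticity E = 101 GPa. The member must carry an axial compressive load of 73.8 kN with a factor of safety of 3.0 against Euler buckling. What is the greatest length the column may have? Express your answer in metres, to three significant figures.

L_max ≈ 13.1 m

I = πd⁴/64 = π×167⁴/64 = 3.818×10^7 mm⁴
I = 3.818×10^-5 m⁴
Required critical load P_cr = n·P = 3.0 × 73.8 = 221.4 kN = 2.214×10^5 N
From P_cr = π²EI/(K·L)²:  L = (1/K)·√(π²EI/P_cr) = (1/1)·√(π²×1.01×10^11×3.818×10^-5/2.214×10^5)
L = 13.1 m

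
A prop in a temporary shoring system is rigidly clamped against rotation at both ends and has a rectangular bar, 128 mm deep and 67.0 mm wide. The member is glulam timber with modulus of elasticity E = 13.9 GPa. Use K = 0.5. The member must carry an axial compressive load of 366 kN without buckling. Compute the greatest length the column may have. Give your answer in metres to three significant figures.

Buckling occurs about the weak axis: I_min = h·b³/12 with b = 67.0 mm (the shorter side).
I_min = 128×67.0³/12 = 3.208×10^6 mm⁴
I = 3.208×10^-6 m⁴
At the buckling limit P_cr = P = 3.660×10^5 N
From P_cr = π²EI/(K·L)²:  L = (1/K)·√(π²EI/P_cr) = (1/0.5)·√(π²×1.39×10^10×3.208×10^-6/3.660×10^5)
L = 2.19 m

L_max ≈ 2.19 m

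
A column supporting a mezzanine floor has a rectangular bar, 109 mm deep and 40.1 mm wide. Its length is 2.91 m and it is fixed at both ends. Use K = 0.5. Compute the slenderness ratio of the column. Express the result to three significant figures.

For a rectangle r_min = b/√12 = 40.1/√12 = 11.58 mm
L_e = K·L = 0.5 × 2.91 m = 1.455 m = 1455.0 mm
λ = L_e / r_min = 1455.0 / 11.58 = 126

λ ≈ 126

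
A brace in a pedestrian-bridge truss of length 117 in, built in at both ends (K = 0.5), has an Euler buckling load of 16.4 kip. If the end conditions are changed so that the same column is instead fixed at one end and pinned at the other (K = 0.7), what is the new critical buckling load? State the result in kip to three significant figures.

P_cr ≈ 8.37 kip

P_cr ∝ 1/K², so P_cr,new = P_cr,old × (K_old/K_new)² = 16.4 × (0.5/0.7)²
= 16.4 × 0.5102 = 8.37 kip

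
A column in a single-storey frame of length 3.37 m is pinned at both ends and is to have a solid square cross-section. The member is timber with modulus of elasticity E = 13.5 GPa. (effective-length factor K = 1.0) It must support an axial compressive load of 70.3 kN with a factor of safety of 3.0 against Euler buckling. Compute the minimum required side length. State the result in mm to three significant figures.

a ≈ 121 mm

Required P_cr = n·P = 3.0 × 70.3 = 210.9 kN
L_e = K·L = 1 × 3.37 = 3.370 m
Required I = P_cr·L_e²/(π²E) = 2.109×10^5 × 3.370² / (π² × 1.35×10^10) = 1.798×10^-5 m⁴
I_req = 1.798×10^7 mm⁴
Solid square: I = a⁴/12  ⇒  a = (12I)^(1/4) = (12×1.798×10^7)^(1/4) = 121 mm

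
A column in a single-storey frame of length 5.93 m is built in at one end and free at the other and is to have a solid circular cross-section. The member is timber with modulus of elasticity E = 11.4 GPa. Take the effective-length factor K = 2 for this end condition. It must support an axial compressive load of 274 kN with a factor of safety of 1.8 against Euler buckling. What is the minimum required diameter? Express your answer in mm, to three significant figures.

Required P_cr = n·P = 1.8 × 274 = 493.2 kN
L_e = K·L = 2 × 5.93 = 11.86 m
Required I = P_cr·L_e²/(π²E) = 4.932×10^5 × 11.86² / (π² × 1.14×10^10) = 6.166×10^-4 m⁴
I_req = 6.166×10^8 mm⁴
Solid circle: I = πd⁴/64  ⇒  d = (64I/π)^(1/4) = (64×6.166×10^8/π)^(1/4) = 335 mm

d ≈ 335 mm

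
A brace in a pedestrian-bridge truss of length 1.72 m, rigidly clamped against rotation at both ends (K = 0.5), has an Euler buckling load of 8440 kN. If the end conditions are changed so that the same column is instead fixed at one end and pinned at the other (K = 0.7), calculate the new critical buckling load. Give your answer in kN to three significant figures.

P_cr ∝ 1/K², so P_cr,new = P_cr,old × (K_old/K_new)² = 8440 × (0.5/0.7)²
= 8440 × 0.5102 = 4310 kN

P_cr ≈ 4310 kN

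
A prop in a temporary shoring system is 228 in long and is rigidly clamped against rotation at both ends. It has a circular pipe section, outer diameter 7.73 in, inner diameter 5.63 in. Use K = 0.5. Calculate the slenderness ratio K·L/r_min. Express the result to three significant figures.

d_o = 7.73 in, d_i = 5.63 in
I = π(d_o⁴ − d_i⁴)/64 = π(7.73⁴ − 5.630⁴)/64 = 125.9 in⁴
A = 22.04 in²;  r_min = √(I/A) = √(125.9/22.04) = 2.391 in
L_e = K·L = 0.5 × 228 = 114.0 in
λ = L_e / r_min = 114.00 / 2.391 = 47.7

λ ≈ 47.7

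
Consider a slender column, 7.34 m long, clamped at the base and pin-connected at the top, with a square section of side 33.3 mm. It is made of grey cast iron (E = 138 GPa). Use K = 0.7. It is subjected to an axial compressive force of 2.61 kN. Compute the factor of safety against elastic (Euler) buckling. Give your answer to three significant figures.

n ≈ 2.03

I = a⁴/12 = 33.3⁴/12 = 1.025×10^5 mm⁴
I = 1.025×10^5 mm⁴ = 1.025×10^-7 m⁴
Effective length L_e = K·L = 0.7 × 7.34 = 5.138 m
P_cr = π²EI / L_e² = π² × 138×10⁹ × 1.025×10^-7 / 5.138² = 5.287×10^3 N
Factor of safety n = P_cr / P = 5.2867 / 2.61 = 2.03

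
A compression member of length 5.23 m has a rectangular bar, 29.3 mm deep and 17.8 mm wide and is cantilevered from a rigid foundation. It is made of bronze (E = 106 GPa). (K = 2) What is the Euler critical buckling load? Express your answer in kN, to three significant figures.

P_cr ≈ 0.132 kN

Buckling occurs about the weak axis: I_min = h·b³/12 with b = 17.8 mm (the shorter side).
I_min = 29.3×17.8³/12 = 1.377×10^4 mm⁴
I = 1.377×10^4 mm⁴ = 1.377×10^-8 m⁴
Effective length L_e = K·L = 2 × 5.23 = 10.46 m
P_cr = π²EI / L_e² = π² × 106×10⁹ × 1.377×10^-8 / 10.46² = 131.7 N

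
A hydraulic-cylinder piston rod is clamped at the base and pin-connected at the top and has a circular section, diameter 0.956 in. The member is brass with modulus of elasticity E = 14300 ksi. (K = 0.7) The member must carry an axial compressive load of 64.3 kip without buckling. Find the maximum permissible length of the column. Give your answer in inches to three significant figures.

I = πd⁴/64 = π×0.956⁴/64 = 4.100×10^-2 in⁴
At the buckling limit P_cr = P = 6.430×10^4 lb
From P_cr = π²EI/(K·L)²:  L = (1/K)·√(π²EI/P_cr) = (1/0.7)·√(π²×1.43×10^7×4.100×10^-2/6.430×10^4)
L = 13.6 in

L_max ≈ 13.6 in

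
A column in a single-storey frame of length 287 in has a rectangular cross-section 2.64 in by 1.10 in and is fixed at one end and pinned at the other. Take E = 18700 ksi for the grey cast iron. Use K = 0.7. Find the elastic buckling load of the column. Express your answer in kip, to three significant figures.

P_cr ≈ 1.34 kip

Buckling occurs about the weak axis: I_min = h·b³/12 with b = 1.10 in (the shorter side).
I_min = 2.64×1.10³/12 = 0.2928 in⁴
Effective length L_e = K·L = 0.7 × 287 = 200.9 in
P_cr = π²EI / L_e² = π² × 18700×10³ × 0.2928 / 200.9² = 1.339×10^3 lb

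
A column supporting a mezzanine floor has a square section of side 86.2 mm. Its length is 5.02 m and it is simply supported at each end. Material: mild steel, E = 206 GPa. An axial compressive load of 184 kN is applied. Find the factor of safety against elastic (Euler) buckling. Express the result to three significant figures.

n ≈ 2.02

I = a⁴/12 = 86.2⁴/12 = 4.601×10^6 mm⁴
I = 4.601×10^6 mm⁴ = 4.601×10^-6 m⁴
Effective length L_e = K·L = 1 × 5.02 = 5.020 m
P_cr = π²EI / L_e² = π² × 206×10⁹ × 4.601×10^-6 / 5.020² = 3.712×10^5 N
Factor of safety n = P_cr / P = 371.20 / 184 = 2.02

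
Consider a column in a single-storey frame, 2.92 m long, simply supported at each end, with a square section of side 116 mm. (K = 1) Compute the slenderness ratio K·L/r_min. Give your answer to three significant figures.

λ ≈ 87.2

For a square r = a/√12 = 116/√12 = 33.49 mm
L_e = K·L = 1 × 2.92 m = 2.920 m = 2920.0 mm
λ = L_e / r_min = 2920.0 / 33.49 = 87.2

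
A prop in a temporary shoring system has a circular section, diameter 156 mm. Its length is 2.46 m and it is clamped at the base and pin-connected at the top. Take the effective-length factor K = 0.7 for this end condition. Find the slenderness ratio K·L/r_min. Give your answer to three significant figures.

For a solid circle r = d/4 = 156/4 = 39.00 mm
L_e = K·L = 0.7 × 2.46 m = 1.722 m = 1722.0 mm
λ = L_e / r_min = 1722.0 / 39.00 = 44.2

λ ≈ 44.2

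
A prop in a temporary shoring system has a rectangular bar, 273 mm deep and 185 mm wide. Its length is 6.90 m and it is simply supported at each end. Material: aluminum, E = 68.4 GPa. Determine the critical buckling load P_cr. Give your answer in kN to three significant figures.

Buckling occurs about the weak axis: I_min = h·b³/12 with b = 185 mm (the shorter side).
I_min = 273×185³/12 = 1.440×10^8 mm⁴
I = 1.440×10^8 mm⁴ = 1.440×10^-4 m⁴
Effective length L_e = K·L = 1 × 6.90 = 6.900 m
P_cr = π²EI / L_e² = π² × 68.4×10⁹ × 1.440×10^-4 / 6.900² = 2.042×10^6 N

P_cr ≈ 2040 kN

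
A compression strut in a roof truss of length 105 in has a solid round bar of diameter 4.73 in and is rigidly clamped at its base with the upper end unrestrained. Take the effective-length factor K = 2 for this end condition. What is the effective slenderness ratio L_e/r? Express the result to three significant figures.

For a solid circle r = d/4 = 4.73/4 = 1.182 in
L_e = K·L = 2 × 105 = 210.0 in
λ = L_e / r_min = 210.00 / 1.182 = 178

λ ≈ 178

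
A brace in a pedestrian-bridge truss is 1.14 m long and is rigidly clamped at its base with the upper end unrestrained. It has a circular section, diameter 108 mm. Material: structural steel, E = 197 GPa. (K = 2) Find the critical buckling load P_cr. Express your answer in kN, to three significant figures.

I = πd⁴/64 = π×108⁴/64 = 6.678×10^6 mm⁴
I = 6.678×10^6 mm⁴ = 6.678×10^-6 m⁴
Effective length L_e = K·L = 2 × 1.14 = 2.280 m
P_cr = π²EI / L_e² = π² × 197×10⁹ × 6.678×10^-6 / 2.280² = 2.498×10^6 N

P_cr ≈ 2500 kN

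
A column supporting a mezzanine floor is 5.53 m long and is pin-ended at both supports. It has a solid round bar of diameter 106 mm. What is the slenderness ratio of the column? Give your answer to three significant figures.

λ ≈ 209

For a solid circle r = d/4 = 106/4 = 26.50 mm
L_e = K·L = 1 × 5.53 m = 5.530 m = 5530.0 mm
λ = L_e / r_min = 5530.0 / 26.50 = 209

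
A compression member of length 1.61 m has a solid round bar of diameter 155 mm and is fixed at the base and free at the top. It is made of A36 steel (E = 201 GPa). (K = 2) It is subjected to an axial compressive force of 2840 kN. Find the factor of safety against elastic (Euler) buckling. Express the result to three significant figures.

I = πd⁴/64 = π×155⁴/64 = 2.833×10^7 mm⁴
I = 2.833×10^7 mm⁴ = 2.833×10^-5 m⁴
Effective length L_e = K·L = 2 × 1.61 = 3.220 m
P_cr = π²EI / L_e² = π² × 201×10⁹ × 2.833×10^-5 / 3.220² = 5.421×10^6 N
Factor of safety n = P_cr / P = 5421.0 / 2840 = 1.91

n ≈ 1.91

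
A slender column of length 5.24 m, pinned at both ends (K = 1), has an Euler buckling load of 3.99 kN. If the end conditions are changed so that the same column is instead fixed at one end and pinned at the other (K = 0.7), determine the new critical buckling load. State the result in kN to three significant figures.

P_cr ∝ 1/K², so P_cr,new = P_cr,old × (K_old/K_new)² = 3.99 × (1/0.7)²
= 3.99 × 2.041 = 8.14 kN

P_cr ≈ 8.14 kN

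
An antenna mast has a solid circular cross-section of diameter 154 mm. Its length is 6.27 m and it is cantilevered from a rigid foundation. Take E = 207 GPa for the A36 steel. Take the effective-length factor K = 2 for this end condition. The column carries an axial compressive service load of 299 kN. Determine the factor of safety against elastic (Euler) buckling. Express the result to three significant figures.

n ≈ 1.20

I = πd⁴/64 = π×154⁴/64 = 2.761×10^7 mm⁴
I = 2.761×10^7 mm⁴ = 2.761×10^-5 m⁴
Effective length L_e = K·L = 2 × 6.27 = 12.54 m
P_cr = π²EI / L_e² = π² × 207×10⁹ × 2.761×10^-5 / 12.54² = 3.587×10^5 N
Factor of safety n = P_cr / P = 358.70 / 299 = 1.20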